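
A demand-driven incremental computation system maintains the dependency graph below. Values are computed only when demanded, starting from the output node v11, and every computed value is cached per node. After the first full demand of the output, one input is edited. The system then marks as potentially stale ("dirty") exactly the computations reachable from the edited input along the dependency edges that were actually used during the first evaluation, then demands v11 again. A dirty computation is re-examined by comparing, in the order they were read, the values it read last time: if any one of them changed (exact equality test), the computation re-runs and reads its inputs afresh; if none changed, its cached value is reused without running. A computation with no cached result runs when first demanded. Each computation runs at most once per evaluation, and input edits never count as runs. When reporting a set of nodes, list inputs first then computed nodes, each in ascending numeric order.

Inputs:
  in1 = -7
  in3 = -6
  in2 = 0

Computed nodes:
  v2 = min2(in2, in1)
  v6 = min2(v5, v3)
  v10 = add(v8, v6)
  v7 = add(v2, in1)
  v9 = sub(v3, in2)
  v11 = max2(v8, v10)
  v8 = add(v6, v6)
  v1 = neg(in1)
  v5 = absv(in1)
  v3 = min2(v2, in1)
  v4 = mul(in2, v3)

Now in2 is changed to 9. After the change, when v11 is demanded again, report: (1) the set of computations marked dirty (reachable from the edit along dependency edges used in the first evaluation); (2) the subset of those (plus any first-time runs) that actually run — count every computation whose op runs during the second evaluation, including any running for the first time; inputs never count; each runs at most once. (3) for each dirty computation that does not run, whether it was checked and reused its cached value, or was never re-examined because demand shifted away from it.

Marked dirty: v2, v3, v6, v8, v10, v11.
Computations that run: v2 — 1 in total.
Checked but reused from cache: v3, v6, v8, v10, v11.
Key observation: the change is absorbed at v2 — it re-runs but produces the same value, and the output's value is unchanged.

First evaluation (everything demanded from the output):
  v2 = min2(0, -7) = -7
  v3 = min2(-7, -7) = -7
  v5 = absv(-7) = 7
  v6 = min2(7, -7) = -7
  v8 = add(-7, -7) = -14
  v10 = add(-14, -7) = -21
  v11 = max2(-14, -21) = -14

Propagation after the edit:
  v2: runs — in2 0->9; result -7 (same value as before).
  v3: checked — values it read are unchanged (v2 unchanged, in1 unchanged); reused cached -7 without running.
  v6: checked — values it read are unchanged (v5 unchanged, v3 unchanged); reused cached -7 without running.
  v8: checked — values it read are unchanged (v6 unchanged, v6 unchanged); reused cached -14 without running.
  v10: checked — values it read are unchanged (v8 unchanged, v6 unchanged); reused cached -21 without running.
  v11: checked — values it read are unchanged (v8 unchanged, v10 unchanged); reused cached -14 without running.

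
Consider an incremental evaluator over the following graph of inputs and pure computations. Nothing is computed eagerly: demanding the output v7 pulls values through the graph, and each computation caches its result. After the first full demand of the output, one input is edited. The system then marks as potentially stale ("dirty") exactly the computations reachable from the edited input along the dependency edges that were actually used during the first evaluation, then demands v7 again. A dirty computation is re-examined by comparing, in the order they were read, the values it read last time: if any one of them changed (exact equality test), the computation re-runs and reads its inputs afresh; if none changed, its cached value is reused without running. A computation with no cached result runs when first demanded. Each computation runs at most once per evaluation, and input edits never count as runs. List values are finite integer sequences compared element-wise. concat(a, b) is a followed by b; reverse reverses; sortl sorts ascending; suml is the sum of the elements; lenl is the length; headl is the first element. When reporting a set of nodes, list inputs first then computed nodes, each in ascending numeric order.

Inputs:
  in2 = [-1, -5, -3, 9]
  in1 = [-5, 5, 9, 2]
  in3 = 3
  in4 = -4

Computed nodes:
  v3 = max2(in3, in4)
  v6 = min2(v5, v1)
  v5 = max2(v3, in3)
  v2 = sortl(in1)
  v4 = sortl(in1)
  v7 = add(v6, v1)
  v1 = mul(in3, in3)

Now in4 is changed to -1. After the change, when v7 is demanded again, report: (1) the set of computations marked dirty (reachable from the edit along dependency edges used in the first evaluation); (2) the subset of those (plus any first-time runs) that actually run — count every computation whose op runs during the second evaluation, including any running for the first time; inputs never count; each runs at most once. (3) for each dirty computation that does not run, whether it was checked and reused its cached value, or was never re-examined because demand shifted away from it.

Dirty set: v3, v5, v6, v7.
Run set: v3 (1 run).
Re-examined without running (cache reused): v5, v6, v7.
The important point: v3 recomputes to an identical value, and the output ends up unchanged.

Initial pass — values computed on the first demand:
  v1 = mul(3, 3) = 9
  v3 = max2(3, -4) = 3
  v5 = max2(3, 3) = 3
  v6 = min2(3, 9) = 3
  v7 = add(3, 9) = 12

Second demand — change propagation:
  v3: re-runs because in4 -4->-1; new result 3 (unchanged).
  v5: re-examined; everything it read last time is the same (v3 unchanged, in3 unchanged) — cache 3 kept, no run.
  v6: re-examined; everything it read last time is the same (v5 unchanged, v1 unchanged) — cache 3 kept, no run.
  v7: re-examined; everything it read last time is the same (v6 unchanged, v1 unchanged) — cache 12 kept, no run.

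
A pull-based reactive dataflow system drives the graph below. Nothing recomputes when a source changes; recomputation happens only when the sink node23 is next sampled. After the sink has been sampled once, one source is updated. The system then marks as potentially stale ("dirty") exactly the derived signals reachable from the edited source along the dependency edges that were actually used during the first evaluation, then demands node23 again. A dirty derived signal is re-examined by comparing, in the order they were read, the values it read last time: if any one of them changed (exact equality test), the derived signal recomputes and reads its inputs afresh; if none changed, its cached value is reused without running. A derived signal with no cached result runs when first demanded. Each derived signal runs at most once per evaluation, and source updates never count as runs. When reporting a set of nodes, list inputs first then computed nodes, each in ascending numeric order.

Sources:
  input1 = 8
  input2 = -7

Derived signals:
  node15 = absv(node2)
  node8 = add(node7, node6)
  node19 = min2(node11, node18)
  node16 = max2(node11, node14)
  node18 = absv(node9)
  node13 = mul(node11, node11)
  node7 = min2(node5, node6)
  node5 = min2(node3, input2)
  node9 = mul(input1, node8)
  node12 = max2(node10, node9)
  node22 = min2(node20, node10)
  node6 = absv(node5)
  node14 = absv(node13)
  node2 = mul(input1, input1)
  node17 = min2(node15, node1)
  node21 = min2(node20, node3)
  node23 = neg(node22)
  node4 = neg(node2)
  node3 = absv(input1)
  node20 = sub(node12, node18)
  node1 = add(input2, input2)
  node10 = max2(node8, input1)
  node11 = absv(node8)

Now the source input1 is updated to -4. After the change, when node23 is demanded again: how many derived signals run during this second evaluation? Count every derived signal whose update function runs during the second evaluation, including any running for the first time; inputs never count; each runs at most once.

Derived signals that run: node3, node5, node9, node10, node12, node20, node22, node23 — 8 in total.
Key observation: the cutoff stops propagation at node6 — its inputs' values are unchanged, so it reuses its cache.

First evaluation (everything demanded from the output):
  node3 = absv(8) = 8
  node5 = min2(8, -7) = -7
  node6 = absv(-7) = 7
  node7 = min2(-7, 7) = -7
  node8 = add(-7, 7) = 0
  node9 = mul(8, 0) = 0
  node10 = max2(0, 8) = 8
  node12 = max2(8, 0) = 8
  node18 = absv(0) = 0
  node20 = sub(8, 0) = 8
  node22 = min2(8, 8) = 8
  node23 = neg(8) = -8

Propagation after the edit:
  node3: runs — input1 8->-4; result 4.
  node5: runs — node3 8->4; result -7 (same value as before).
  node6: checked — values it read are unchanged (node5 unchanged); reused cached 7 without running.
  node7: checked — values it read are unchanged (node5 unchanged, node6 unchanged); reused cached -7 without running.
  node8: checked — values it read are unchanged (node7 unchanged, node6 unchanged); reused cached 0 without running.
  node9: runs — input1 8->-4; result 0 (same value as before).
  node10: runs — input1 8->-4; result 0.
  node12: runs — node10 8->0; result 0.
  node18: checked — values it read are unchanged (node9 unchanged); reused cached 0 without running.
  node20: runs — node12 8->0; result 0.
  node22: runs — node20 8->0; node10 8->0; result 0.
  node23: runs — node22 8->0; result 0.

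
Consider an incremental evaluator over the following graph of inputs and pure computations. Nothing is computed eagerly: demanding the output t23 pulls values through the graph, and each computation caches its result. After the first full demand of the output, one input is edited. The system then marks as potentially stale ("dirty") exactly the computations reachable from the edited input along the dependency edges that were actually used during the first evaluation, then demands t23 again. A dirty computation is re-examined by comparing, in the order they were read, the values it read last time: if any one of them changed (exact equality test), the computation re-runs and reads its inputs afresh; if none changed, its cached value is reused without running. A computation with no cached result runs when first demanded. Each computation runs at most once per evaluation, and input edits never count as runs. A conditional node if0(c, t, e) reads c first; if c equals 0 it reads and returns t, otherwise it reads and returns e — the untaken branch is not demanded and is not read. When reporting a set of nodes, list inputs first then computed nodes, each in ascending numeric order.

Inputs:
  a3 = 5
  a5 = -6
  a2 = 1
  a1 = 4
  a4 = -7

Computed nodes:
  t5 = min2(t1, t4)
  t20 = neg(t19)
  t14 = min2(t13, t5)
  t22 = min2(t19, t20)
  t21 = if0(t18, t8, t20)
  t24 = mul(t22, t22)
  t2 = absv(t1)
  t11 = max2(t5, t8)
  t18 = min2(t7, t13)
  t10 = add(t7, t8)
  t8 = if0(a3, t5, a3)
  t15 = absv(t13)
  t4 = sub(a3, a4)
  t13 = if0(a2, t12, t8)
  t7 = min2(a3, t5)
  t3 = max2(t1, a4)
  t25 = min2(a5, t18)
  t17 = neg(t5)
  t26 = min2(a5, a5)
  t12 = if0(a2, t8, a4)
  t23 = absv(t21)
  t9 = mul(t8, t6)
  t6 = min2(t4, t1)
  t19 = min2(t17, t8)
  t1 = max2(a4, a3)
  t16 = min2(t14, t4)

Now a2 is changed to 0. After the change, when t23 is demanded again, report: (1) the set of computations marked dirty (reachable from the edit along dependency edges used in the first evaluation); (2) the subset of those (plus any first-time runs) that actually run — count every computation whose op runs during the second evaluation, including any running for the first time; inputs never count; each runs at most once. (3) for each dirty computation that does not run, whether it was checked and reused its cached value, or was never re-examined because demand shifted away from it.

Initial pass — values computed on the first demand:
  t1 = max2(-7, 5) = 5
  t4 = sub(5, -7) = 12
  t5 = min2(5, 12) = 5
  t7 = min2(5, 5) = 5
  t8 = if0(a3=5 -> else branch a3) = 5
  t13 = if0(a2=1 -> else branch t8) = 5
  t17 = neg(5) = -5
  t18 = min2(5, 5) = 5
  t19 = min2(-5, 5) = -5
  t20 = neg(-5) = 5
  t21 = if0(t18=5 -> else branch t20) = 5
  t23 = absv(5) = 5

Second demand — change propagation:
  t12: newly demanded (no cache) — executes and yields 5.
  t13: re-runs because a2 1->0; new result 5 (unchanged).
  t18: re-examined; everything it read last time is the same (t7 unchanged, t13 unchanged) — cache 5 kept, no run.
  t21: re-examined; everything it read last time is the same (t18 unchanged, t20 unchanged) — cache 5 kept, no run.
  t23: re-examined; everything it read last time is the same (t21 unchanged) — cache 5 kept, no run.

The important point: the flipped condition pulls in fresh nodes; t12 runs for the first time.

Dirty set: t13, t18, t21, t23.
Run set: t12, t13 (2 run).
Re-examined without running (cache reused): t18, t21, t23.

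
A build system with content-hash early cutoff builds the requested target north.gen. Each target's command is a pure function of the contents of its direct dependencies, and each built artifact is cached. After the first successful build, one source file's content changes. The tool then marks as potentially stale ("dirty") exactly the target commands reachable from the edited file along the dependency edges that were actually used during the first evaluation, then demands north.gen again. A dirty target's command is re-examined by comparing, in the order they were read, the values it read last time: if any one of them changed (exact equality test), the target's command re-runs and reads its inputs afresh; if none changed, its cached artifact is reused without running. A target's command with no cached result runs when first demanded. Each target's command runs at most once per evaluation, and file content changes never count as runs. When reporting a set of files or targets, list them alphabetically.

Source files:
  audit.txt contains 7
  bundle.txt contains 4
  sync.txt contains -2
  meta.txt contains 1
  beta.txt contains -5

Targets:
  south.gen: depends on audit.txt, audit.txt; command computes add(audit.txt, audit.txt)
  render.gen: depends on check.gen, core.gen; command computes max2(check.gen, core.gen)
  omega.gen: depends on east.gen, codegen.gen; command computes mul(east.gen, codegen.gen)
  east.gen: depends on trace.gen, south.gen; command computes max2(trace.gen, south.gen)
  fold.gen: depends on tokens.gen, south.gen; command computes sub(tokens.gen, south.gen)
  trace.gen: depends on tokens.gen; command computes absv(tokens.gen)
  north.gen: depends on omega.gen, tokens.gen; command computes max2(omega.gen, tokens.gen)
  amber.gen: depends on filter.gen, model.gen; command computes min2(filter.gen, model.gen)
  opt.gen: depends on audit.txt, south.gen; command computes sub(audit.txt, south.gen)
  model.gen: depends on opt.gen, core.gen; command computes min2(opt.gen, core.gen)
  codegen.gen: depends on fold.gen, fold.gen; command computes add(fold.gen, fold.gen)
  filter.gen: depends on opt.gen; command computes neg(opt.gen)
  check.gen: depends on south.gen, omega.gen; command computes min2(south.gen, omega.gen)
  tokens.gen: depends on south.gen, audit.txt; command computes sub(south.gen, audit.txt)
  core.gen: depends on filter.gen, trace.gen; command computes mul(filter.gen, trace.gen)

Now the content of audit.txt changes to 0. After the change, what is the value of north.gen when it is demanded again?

New value of north.gen: 0.

First evaluation (everything demanded from the output):
  south.gen = add(7, 7) = 14
  tokens.gen = sub(14, 7) = 7
  fold.gen = sub(7, 14) = -7
  codegen.gen = add(-7, -7) = -14
  trace.gen = absv(7) = 7
  east.gen = max2(7, 14) = 14
  omega.gen = mul(14, -14) = -196
  north.gen = max2(-196, 7) = 7

Propagation after the edit:
  south.gen: runs — audit.txt 7->0; audit.txt 7->0; result 0.
  tokens.gen: runs — south.gen 14->0; audit.txt 7->0; result 0.
  fold.gen: runs — tokens.gen 7->0; south.gen 14->0; result 0.
  codegen.gen: runs — fold.gen -7->0; fold.gen -7->0; result 0.
  trace.gen: runs — tokens.gen 7->0; result 0.
  east.gen: runs — trace.gen 7->0; south.gen 14->0; result 0.
  omega.gen: runs — east.gen 14->0; codegen.gen -14->0; result 0.
  north.gen: runs — omega.gen -196->0; tokens.gen 7->0; result 0.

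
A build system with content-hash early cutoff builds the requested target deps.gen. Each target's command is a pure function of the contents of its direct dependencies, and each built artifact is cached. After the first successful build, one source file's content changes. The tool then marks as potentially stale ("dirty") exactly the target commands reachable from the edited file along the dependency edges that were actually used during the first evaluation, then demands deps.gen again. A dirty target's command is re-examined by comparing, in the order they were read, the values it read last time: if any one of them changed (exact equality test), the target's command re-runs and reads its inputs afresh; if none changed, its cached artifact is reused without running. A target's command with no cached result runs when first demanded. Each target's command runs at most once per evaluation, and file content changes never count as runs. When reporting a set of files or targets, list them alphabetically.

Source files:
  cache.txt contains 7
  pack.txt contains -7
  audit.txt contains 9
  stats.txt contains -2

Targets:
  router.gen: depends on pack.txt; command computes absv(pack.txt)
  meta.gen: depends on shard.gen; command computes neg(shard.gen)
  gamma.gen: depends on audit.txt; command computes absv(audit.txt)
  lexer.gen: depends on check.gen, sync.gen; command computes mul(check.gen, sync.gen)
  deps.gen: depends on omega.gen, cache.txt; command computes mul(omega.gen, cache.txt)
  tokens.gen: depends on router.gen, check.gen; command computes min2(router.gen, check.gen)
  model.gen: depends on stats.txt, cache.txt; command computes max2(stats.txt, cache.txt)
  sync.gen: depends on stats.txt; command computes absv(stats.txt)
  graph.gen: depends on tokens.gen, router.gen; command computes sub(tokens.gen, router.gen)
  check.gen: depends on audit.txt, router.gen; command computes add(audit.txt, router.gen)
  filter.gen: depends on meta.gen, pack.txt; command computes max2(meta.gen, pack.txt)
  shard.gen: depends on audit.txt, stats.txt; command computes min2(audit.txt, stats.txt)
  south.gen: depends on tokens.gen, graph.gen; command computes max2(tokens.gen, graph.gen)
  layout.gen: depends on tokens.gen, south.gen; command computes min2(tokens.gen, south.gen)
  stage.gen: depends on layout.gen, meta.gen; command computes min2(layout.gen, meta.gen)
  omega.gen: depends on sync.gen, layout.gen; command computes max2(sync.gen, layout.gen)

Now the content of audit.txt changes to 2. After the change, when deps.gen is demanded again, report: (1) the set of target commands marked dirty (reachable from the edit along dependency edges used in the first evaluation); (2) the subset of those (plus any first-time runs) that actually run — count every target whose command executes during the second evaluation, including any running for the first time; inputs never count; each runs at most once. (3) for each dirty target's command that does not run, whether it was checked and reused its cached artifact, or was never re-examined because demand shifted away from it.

Marked dirty: check.gen, deps.gen, graph.gen, layout.gen, omega.gen, south.gen, tokens.gen.
Target commands that run: check.gen, tokens.gen — 2 in total.
Checked but reused from cache: deps.gen, graph.gen, layout.gen, omega.gen, south.gen.
Key observation: the change is absorbed at tokens.gen — it re-runs but produces the same value, and the output's value is unchanged.

First evaluation (everything demanded from the output):
  router.gen = absv(-7) = 7
  check.gen = add(9, 7) = 16
  sync.gen = absv(-2) = 2
  tokens.gen = min2(7, 16) = 7
  graph.gen = sub(7, 7) = 0
  south.gen = max2(7, 0) = 7
  layout.gen = min2(7, 7) = 7
  omega.gen = max2(2, 7) = 7
  deps.gen = mul(7, 7) = 49

Propagation after the edit:
  check.gen: runs — audit.txt 9->2; result 9.
  tokens.gen: runs — check.gen 16->9; result 7 (same value as before).
  graph.gen: checked — values it read are unchanged (tokens.gen unchanged, router.gen unchanged); reused cached 0 without running.
  south.gen: checked — values it read are unchanged (tokens.gen unchanged, graph.gen unchanged); reused cached 7 without running.
  layout.gen: checked — values it read are unchanged (tokens.gen unchanged, south.gen unchanged); reused cached 7 without running.
  omega.gen: checked — values it read are unchanged (sync.gen unchanged, layout.gen unchanged); reused cached 7 without running.
  deps.gen: checked — values it read are unchanged (omega.gen unchanged, cache.txt unchanged); reused cached 49 without running.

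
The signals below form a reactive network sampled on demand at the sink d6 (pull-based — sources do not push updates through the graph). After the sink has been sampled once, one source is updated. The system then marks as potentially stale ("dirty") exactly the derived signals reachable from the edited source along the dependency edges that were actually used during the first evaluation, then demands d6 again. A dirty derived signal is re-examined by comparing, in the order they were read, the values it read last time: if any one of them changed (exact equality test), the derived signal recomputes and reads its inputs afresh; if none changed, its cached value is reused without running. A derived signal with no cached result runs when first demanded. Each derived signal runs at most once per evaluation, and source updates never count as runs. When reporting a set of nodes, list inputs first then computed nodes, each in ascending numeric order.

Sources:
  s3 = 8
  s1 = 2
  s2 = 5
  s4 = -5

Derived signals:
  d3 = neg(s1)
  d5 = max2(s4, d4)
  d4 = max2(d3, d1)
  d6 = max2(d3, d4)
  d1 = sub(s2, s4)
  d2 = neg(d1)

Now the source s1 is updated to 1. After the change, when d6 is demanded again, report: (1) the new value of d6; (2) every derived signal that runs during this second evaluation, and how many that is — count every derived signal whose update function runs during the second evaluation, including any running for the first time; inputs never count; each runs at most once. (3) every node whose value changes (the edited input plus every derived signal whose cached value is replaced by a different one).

d6 now evaluates to 10.
Run set: d3, d4, d6 (3 run).
Changed values: s1, d3.

Initial pass — values computed on the first demand:
  d1 = sub(5, -5) = 10
  d3 = neg(2) = -2
  d4 = max2(-2, 10) = 10
  d6 = max2(-2, 10) = 10

Second demand — change propagation:
  d3: re-runs because s1 2->1; new result -1.
  d4: re-runs because d3 -2->-1; new result 10 (unchanged).
  d6: re-runs because d3 -2->-1; new result 10 (unchanged).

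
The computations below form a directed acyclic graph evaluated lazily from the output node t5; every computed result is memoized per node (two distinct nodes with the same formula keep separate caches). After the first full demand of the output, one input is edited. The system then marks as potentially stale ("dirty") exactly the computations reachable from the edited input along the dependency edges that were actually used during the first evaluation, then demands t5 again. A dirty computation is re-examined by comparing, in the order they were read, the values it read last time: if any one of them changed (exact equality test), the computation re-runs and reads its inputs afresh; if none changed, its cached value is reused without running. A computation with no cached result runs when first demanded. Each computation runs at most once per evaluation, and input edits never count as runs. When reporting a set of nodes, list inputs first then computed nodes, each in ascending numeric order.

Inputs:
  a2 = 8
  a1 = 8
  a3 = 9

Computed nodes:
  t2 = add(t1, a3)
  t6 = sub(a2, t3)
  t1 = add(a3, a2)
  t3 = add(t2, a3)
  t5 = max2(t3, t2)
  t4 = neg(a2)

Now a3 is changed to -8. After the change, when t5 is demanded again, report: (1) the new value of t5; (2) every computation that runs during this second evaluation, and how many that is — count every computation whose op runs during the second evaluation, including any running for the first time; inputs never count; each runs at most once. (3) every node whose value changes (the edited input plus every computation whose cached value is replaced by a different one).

First demand of the output computes:
  t1 = add(9, 8) = 17
  t2 = add(17, 9) = 26
  t3 = add(26, 9) = 35
  t5 = max2(35, 26) = 35

After the edit, cleaning proceeds:
  t1: a read changed (a3 9->-8) — executes, giving 0.
  t2: a read changed (t1 17->0; a3 9->-8) — executes, giving -8.
  t3: a read changed (t2 26->-8; a3 9->-8) — executes, giving -16.
  t5: a read changed (t3 35->-16; t2 26->-8) — executes, giving -8.

Demanding t5 again yields -8.
4 computations run: t1, t2, t3, t5.
The nodes whose values change: a3, t1, t2, t3, t5.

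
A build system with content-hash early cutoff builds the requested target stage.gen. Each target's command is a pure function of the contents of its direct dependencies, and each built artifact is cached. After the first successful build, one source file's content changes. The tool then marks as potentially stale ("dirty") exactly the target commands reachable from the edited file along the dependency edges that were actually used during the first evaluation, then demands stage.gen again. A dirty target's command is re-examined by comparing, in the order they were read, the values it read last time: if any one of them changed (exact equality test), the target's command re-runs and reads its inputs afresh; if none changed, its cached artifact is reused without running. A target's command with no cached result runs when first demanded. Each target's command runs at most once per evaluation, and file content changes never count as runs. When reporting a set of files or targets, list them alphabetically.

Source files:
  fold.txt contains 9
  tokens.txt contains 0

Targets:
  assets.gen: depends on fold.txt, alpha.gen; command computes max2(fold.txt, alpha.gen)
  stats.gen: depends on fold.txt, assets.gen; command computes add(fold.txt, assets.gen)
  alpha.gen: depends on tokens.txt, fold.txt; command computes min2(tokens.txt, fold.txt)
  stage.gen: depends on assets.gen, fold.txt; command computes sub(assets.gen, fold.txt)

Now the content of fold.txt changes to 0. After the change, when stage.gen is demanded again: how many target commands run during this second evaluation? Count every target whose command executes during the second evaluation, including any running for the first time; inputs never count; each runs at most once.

Target commands that run: alpha.gen, assets.gen, stage.gen — 3 in total.

First evaluation (everything demanded from the output):
  alpha.gen = min2(0, 9) = 0
  assets.gen = max2(9, 0) = 9
  stage.gen = sub(9, 9) = 0

Propagation after the edit:
  alpha.gen: runs — fold.txt 9->0; result 0 (same value as before).
  assets.gen: runs — fold.txt 9->0; result 0.
  stage.gen: runs — assets.gen 9->0; fold.txt 9->0; result 0 (same value as before).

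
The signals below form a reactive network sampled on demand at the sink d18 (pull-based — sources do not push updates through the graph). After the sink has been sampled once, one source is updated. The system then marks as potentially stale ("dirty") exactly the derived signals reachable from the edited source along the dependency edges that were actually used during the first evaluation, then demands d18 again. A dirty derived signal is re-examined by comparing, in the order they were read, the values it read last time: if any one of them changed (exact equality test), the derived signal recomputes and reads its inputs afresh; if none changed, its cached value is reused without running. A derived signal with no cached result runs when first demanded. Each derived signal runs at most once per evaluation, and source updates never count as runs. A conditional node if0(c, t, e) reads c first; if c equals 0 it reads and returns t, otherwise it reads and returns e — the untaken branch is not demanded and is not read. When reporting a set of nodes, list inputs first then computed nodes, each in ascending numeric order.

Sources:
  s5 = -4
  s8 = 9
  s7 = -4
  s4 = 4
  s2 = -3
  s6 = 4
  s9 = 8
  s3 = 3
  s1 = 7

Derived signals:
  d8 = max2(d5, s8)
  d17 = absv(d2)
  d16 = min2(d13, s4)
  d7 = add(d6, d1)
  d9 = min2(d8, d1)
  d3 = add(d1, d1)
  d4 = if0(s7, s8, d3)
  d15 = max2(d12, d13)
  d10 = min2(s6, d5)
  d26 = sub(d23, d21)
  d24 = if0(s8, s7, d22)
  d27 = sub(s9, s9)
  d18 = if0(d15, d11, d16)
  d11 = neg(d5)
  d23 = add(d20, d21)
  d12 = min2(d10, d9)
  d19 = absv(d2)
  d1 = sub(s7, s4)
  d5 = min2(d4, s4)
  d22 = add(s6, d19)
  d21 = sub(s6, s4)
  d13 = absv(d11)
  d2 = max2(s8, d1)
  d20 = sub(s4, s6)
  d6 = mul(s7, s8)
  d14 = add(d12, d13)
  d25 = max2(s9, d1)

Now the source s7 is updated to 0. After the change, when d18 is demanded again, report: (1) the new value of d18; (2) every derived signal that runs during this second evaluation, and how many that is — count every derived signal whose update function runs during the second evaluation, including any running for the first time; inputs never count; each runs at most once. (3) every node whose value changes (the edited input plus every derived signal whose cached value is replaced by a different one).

Initial pass — values computed on the first demand:
  d1 = sub(-4, 4) = -8
  d3 = add(-8, -8) = -16
  d4 = if0(s7=-4 -> else branch d3) = -16
  d5 = min2(-16, 4) = -16
  d8 = max2(-16, 9) = 9
  d9 = min2(9, -8) = -8
  d10 = min2(4, -16) = -16
  d11 = neg(-16) = 16
  d12 = min2(-16, -8) = -16
  d13 = absv(16) = 16
  d15 = max2(-16, 16) = 16
  d16 = min2(16, 4) = 4
  d18 = if0(d15=16 -> else branch d16) = 4

Second demand — change propagation:
  d1: re-runs because s7 -4->0; new result -4.
  d3: dirty yet unreached — the second evaluation never asks for it.
  d4: re-runs because s7 -4->0; new result 9.
  d5: re-runs because d4 -16->9; new result 4.
  d8: re-runs because d5 -16->4; new result 9 (unchanged).
  d9: re-runs because d1 -8->-4; new result -4.
  d10: re-runs because d5 -16->4; new result 4.
  d11: re-runs because d5 -16->4; new result -4.
  d12: re-runs because d10 -16->4; d9 -8->-4; new result -4.
  d13: re-runs because d11 16->-4; new result 4.
  d15: re-runs because d12 -16->-4; d13 16->4; new result 4.
  d16: re-runs because d13 16->4; new result 4 (unchanged).
  d18: re-runs because d15 16->4; new result 4 (unchanged).

The important point: the flipped condition redirects demand; d3 is left stale, never re-checked.

d18 now evaluates to 4.
Run set: d1, d4, d5, d8, d9, d10, d11, d12, d13, d15, d16, d18 (12 run).
Changed values: s7, d1, d4, d5, d9, d10, d11, d12, d13, d15.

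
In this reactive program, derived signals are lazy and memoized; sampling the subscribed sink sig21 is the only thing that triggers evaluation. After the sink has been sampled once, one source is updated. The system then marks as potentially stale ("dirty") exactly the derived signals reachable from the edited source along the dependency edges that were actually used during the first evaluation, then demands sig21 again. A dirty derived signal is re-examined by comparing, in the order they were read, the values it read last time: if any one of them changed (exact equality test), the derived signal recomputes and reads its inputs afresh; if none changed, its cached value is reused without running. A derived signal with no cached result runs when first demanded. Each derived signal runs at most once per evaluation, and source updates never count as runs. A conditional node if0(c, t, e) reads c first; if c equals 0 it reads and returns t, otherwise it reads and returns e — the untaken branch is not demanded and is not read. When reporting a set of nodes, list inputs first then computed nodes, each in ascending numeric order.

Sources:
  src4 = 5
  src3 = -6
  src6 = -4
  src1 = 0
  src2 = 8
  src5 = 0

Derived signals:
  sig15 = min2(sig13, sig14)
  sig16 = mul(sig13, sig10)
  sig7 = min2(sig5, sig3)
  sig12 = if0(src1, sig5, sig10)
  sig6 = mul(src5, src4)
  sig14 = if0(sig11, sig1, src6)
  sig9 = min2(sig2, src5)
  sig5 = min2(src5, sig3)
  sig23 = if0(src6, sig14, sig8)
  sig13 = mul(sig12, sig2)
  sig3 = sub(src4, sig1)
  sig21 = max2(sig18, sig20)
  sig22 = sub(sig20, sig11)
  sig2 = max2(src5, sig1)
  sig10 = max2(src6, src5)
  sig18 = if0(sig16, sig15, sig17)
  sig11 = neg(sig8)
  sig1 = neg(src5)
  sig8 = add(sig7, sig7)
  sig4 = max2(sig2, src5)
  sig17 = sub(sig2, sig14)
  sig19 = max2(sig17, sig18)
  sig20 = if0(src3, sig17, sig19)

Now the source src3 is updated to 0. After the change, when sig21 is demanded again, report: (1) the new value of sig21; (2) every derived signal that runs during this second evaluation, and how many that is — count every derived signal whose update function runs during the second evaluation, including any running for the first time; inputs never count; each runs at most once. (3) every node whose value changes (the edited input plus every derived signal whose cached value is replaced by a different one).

First demand of the output computes:
  sig1 = neg(0) = 0
  sig2 = max2(0, 0) = 0
  sig3 = sub(5, 0) = 5
  sig5 = min2(0, 5) = 0
  sig7 = min2(0, 5) = 0
  sig8 = add(0, 0) = 0
  sig10 = max2(-4, 0) = 0
  sig11 = neg(0) = 0
  sig12 = if0(src1=0 -> then branch sig5) = 0
  sig13 = mul(0, 0) = 0
  sig14 = if0(sig11=0 -> then branch sig1) = 0
  sig15 = min2(0, 0) = 0
  sig16 = mul(0, 0) = 0
  sig17 = sub(0, 0) = 0
  sig18 = if0(sig16=0 -> then branch sig15) = 0
  sig19 = max2(0, 0) = 0
  sig20 = if0(src3=-6 -> else branch sig19) = 0
  sig21 = max2(0, 0) = 0

After the edit, cleaning proceeds:
  sig20: a read changed (src3 -6->0) — executes, giving 0 — identical to its old value.
  sig21: dirty, but its reads are unchanged (sig18 unchanged, sig20 unchanged); cached 0 stands.

Note the absorption at sig20: it re-runs yet its value is the same, leaving the output's value untouched.

Demanding sig21 again yields 0.
1 derived signals run: sig20.
The nodes whose values change: src3.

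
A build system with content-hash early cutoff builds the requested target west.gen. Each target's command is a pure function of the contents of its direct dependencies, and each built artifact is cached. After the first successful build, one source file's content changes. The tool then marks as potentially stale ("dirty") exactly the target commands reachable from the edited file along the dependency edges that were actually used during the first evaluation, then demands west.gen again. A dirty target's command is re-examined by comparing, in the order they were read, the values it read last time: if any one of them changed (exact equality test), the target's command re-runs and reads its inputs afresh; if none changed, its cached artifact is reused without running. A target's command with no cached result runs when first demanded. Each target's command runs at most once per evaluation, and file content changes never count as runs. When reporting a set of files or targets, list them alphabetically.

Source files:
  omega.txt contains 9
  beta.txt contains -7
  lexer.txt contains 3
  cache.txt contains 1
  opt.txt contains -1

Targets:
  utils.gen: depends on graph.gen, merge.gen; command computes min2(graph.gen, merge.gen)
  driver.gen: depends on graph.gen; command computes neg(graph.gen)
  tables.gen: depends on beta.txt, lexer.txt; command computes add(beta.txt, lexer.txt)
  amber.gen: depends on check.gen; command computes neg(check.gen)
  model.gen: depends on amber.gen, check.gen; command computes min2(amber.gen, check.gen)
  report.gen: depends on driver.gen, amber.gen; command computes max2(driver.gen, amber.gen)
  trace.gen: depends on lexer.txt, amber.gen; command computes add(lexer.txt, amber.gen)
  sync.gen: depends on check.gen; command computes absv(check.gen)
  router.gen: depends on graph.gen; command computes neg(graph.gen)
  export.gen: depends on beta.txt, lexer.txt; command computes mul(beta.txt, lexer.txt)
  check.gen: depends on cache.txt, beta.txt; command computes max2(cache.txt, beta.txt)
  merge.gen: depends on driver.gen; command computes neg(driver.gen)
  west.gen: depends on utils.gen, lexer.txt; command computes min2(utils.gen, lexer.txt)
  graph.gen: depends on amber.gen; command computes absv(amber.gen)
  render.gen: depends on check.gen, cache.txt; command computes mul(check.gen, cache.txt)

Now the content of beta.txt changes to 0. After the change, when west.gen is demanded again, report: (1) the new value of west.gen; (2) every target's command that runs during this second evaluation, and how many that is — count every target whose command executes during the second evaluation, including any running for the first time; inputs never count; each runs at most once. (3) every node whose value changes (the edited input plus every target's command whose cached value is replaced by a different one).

First evaluation (everything demanded from the output):
  check.gen = max2(1, -7) = 1
  amber.gen = neg(1) = -1
  graph.gen = absv(-1) = 1
  driver.gen = neg(1) = -1
  merge.gen = neg(-1) = 1
  utils.gen = min2(1, 1) = 1
  west.gen = min2(1, 3) = 1

Propagation after the edit:
  check.gen: runs — beta.txt -7->0; result 1 (same value as before).
  amber.gen: checked — values it read are unchanged (check.gen unchanged); reused cached -1 without running.
  graph.gen: checked — values it read are unchanged (amber.gen unchanged); reused cached 1 without running.
  driver.gen: checked — values it read are unchanged (graph.gen unchanged); reused cached -1 without running.
  merge.gen: checked — values it read are unchanged (driver.gen unchanged); reused cached 1 without running.
  utils.gen: checked — values it read are unchanged (graph.gen unchanged, merge.gen unchanged); reused cached 1 without running.
  west.gen: checked — values it read are unchanged (utils.gen unchanged, lexer.txt unchanged); reused cached 1 without running.

Key observation: the change is absorbed at check.gen — it re-runs but produces the same value, and the output's value is unchanged.

New value of west.gen: 1.
Target commands that run: check.gen — 1 in total.
Values that change: beta.txt.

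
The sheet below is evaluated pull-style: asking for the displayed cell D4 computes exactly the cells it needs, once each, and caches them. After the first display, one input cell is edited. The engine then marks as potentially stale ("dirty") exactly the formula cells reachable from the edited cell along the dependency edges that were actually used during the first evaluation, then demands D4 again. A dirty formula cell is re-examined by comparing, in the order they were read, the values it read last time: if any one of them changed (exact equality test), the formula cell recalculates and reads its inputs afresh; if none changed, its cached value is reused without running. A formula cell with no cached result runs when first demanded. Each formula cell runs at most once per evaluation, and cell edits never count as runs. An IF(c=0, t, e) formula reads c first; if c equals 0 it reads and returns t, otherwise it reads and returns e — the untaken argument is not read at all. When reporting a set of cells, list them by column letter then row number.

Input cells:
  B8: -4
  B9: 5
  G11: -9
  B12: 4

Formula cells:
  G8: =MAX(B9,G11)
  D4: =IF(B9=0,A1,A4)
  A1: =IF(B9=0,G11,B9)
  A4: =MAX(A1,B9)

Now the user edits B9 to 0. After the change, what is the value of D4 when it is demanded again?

First demand of the output computes:
  A1 = IF(B9=0: B9=5 -> else branch B9) = 5
  A4 = MAX(5, 5) = 5
  D4 = IF(B9=0: B9=5 -> else branch A4) = 5

After the edit, cleaning proceeds:
  A1: a read changed (B9 5->0; B9 5->0) — executes, giving -9.
  A4: stays stale; no demand reaches it after the flip.
  D4: a read changed (B9 5->0) — executes, giving -9.

Note the branch switch — demand abandons A4, which is never re-examined.

Demanding D4 again yields -9.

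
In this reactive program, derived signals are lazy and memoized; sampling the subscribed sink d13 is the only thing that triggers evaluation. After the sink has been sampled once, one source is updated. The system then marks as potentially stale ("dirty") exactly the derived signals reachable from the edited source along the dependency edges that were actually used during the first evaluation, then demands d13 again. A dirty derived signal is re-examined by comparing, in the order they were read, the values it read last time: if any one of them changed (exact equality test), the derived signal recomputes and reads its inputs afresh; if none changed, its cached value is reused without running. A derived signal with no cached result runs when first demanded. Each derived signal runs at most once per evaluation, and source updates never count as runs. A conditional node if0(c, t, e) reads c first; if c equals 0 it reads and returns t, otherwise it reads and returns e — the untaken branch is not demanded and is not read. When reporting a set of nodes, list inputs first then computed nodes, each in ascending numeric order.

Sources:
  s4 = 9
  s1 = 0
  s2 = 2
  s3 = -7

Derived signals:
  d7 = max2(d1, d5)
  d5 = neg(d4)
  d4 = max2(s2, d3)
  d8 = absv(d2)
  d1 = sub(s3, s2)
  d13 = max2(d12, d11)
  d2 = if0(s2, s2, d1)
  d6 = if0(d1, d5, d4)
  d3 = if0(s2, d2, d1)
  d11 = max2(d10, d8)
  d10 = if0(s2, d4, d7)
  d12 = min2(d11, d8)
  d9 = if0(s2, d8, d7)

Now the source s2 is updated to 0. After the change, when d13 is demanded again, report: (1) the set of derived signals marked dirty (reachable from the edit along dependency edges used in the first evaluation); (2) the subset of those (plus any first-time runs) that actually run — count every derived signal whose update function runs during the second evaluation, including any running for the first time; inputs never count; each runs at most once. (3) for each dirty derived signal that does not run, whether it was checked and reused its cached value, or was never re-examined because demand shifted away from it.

The edit dirties: d1, d2, d3, d4, d5, d7, d8, d10, d11, d12, d13.
8 derived signals run: d2, d3, d4, d8, d10, d11, d12, d13.
Unvisited dirty nodes (no longer demanded): d1, d5, d7.
Note the branch switch — demand abandons d1, d5, d7, which are never re-examined.

First demand of the output computes:
  d1 = sub(-7, 2) = -9
  d2 = if0(s2=2 -> else branch d1) = -9
  d3 = if0(s2=2 -> else branch d1) = -9
  d4 = max2(2, -9) = 2
  d5 = neg(2) = -2
  d7 = max2(-9, -2) = -2
  d8 = absv(-9) = 9
  d10 = if0(s2=2 -> else branch d7) = -2
  d11 = max2(-2, 9) = 9
  d12 = min2(9, 9) = 9
  d13 = max2(9, 9) = 9

After the edit, cleaning proceeds:
  d1: stays stale; no demand reaches it after the flip.
  d2: a read changed (s2 2->0) — executes, giving 0.
  d3: a read changed (s2 2->0) — executes, giving 0.
  d4: a read changed (s2 2->0; d3 -9->0) — executes, giving 0.
  d5: stays stale; no demand reaches it after the flip.
  d7: stays stale; no demand reaches it after the flip.
  d8: a read changed (d2 -9->0) — executes, giving 0.
  d10: a read changed (s2 2->0) — executes, giving 0.
  d11: a read changed (d10 -2->0; d8 9->0) — executes, giving 0.
  d12: a read changed (d11 9->0; d8 9->0) — executes, giving 0.
  d13: a read changed (d12 9->0; d11 9->0) — executes, giving 0.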